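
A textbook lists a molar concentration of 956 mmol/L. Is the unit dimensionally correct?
Yes

molar concentration has SI base units: mol / m^3
mmol/L reduces to the same SI base units, so it is a valid unit for molar concentration.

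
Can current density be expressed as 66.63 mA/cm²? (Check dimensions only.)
Yes

current density has SI base units: A / m^2
mA/cm² reduces to the same SI base units, so it is a valid unit for current density.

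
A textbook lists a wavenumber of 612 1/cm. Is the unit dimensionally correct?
Yes

wavenumber has SI base units: 1 / m
1/cm reduces to the same SI base units, so it is a valid unit for wavenumber.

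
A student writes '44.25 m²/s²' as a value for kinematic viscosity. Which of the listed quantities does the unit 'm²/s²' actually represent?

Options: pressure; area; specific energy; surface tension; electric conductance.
specific energy

kinematic viscosity should have units dimensionally equivalent to m^2 / s (e.g. m²/s).
The given unit 'm²/s²' reduces to m^2 / s^2. Of the listed options, that is the dimensionality of specific energy.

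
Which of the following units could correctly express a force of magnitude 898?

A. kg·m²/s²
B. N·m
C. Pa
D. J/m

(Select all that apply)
D

force has SI base units: kg * m / s^2

Checking each option against kg * m / s^2:
  A. kg·m²/s²: ✗ does not match
  B. N·m: ✗ does not match
  C. Pa: ✗ does not match
  D. J/m: ✓ matches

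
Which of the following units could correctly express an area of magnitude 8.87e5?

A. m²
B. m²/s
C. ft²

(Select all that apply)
A, C

area has SI base units: m^2

Checking each option against m^2:
  A. m²: ✓ matches
  B. m²/s: ✗ does not match
  C. ft²: ✓ matches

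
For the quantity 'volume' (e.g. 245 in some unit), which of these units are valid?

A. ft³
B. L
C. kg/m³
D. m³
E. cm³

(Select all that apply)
A, B, D, E

volume has SI base units: m^3

Checking each option against m^3:
  A. ft³: ✓ matches
  B. L: ✓ matches
  C. kg/m³: ✗ does not match
  D. m³: ✓ matches
  E. cm³: ✓ matches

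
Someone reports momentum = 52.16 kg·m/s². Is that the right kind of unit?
No

momentum has SI base units: kg * m / s
kg·m/s² does NOT reduce to kg * m / s; a valid unit for momentum would be e.g. kg·m/s.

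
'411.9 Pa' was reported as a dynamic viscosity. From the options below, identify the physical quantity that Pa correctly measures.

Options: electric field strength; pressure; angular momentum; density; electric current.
pressure

dynamic viscosity should have units dimensionally equivalent to kg / (m * s) (e.g. Pa·s).
The given unit 'Pa' reduces to kg / (m * s^2). Of the listed options, that is the dimensionality of pressure.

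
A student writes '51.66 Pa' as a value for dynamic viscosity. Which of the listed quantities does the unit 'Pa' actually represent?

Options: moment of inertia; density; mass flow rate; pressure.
pressure

dynamic viscosity should have units dimensionally equivalent to kg / (m * s) (e.g. Pa·s).
The given unit 'Pa' reduces to kg / (m * s^2). Of the listed options, that is the dimensionality of pressure.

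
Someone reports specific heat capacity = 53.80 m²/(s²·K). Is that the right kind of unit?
Yes

specific heat capacity has SI base units: m^2 / (s^2 * K)
m²/(s²·K) reduces to the same SI base units, so it is a valid unit for specific heat capacity.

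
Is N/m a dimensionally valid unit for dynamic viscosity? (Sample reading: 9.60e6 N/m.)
No

dynamic viscosity has SI base units: kg / (m * s)
N/m does NOT reduce to kg / (m * s); a valid unit for dynamic viscosity would be e.g. Pa·s.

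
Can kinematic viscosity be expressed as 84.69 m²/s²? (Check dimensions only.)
No

kinematic viscosity has SI base units: m^2 / s
m²/s² does NOT reduce to m^2 / s; a valid unit for kinematic viscosity would be e.g. m²/s.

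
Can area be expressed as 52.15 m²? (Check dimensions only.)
Yes

area has SI base units: m^2
m² reduces to the same SI base units, so it is a valid unit for area.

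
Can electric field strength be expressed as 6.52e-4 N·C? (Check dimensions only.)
No

electric field strength has SI base units: kg * m / (A * s^3)
N·C does NOT reduce to kg * m / (A * s^3); a valid unit for electric field strength would be e.g. V/m.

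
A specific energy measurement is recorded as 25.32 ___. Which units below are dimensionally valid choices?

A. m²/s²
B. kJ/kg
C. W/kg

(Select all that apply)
A, B

specific energy has SI base units: m^2 / s^2

Checking each option against m^2 / s^2:
  A. m²/s²: ✓ matches
  B. kJ/kg: ✓ matches
  C. W/kg: ✗ does not match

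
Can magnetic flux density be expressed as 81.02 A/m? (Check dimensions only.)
No

magnetic flux density has SI base units: kg / (A * s^2)
A/m does NOT reduce to kg / (A * s^2); a valid unit for magnetic flux density would be e.g. T.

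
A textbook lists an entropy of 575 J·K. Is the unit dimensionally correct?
No

entropy has SI base units: kg * m^2 / (s^2 * K)
J·K does NOT reduce to kg * m^2 / (s^2 * K); a valid unit for entropy would be e.g. J/K.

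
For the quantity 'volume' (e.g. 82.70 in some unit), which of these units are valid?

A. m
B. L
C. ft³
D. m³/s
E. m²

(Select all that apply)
B, C

volume has SI base units: m^3

Checking each option against m^3:
  A. m: ✗ does not match
  B. L: ✓ matches
  C. ft³: ✓ matches
  D. m³/s: ✗ does not match
  E. m²: ✗ does not match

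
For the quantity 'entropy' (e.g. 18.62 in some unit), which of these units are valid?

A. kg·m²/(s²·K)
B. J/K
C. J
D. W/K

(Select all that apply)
A, B

entropy has SI base units: kg * m^2 / (s^2 * K)

Checking each option against kg * m^2 / (s^2 * K):
  A. kg·m²/(s²·K): ✓ matches
  B. J/K: ✓ matches
  C. J: ✗ does not match
  D. W/K: ✗ does not match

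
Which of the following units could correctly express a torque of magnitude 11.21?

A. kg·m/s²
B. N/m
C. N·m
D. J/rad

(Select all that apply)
C, D

torque has SI base units: kg * m^2 / s^2

Checking each option against kg * m^2 / s^2:
  A. kg·m/s²: ✗ does not match
  B. N/m: ✗ does not match
  C. N·m: ✓ matches
  D. J/rad: ✓ matches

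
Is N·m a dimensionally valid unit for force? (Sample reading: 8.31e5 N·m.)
No

force has SI base units: kg * m / s^2
N·m does NOT reduce to kg * m / s^2; a valid unit for force would be e.g. N.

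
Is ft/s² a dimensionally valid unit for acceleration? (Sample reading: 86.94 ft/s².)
Yes

acceleration has SI base units: m / s^2
ft/s² reduces to the same SI base units, so it is a valid unit for acceleration.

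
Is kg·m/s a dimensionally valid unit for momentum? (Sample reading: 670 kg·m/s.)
Yes

momentum has SI base units: kg * m / s
kg·m/s reduces to the same SI base units, so it is a valid unit for momentum.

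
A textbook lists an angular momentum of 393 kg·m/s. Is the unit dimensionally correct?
No

angular momentum has SI base units: kg * m^2 / s
kg·m/s does NOT reduce to kg * m^2 / s; a valid unit for angular momentum would be e.g. kg·m²/s.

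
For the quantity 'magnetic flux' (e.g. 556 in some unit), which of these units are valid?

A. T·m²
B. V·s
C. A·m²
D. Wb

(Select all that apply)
A, B, D

magnetic flux has SI base units: kg * m^2 / (A * s^2)

Checking each option against kg * m^2 / (A * s^2):
  A. T·m²: ✓ matches
  B. V·s: ✓ matches
  C. A·m²: ✗ does not match
  D. Wb: ✓ matches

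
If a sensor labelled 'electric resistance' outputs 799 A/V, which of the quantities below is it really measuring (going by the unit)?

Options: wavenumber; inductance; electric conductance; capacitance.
electric conductance

electric resistance should have units dimensionally equivalent to kg * m^2 / (A^2 * s^3) (e.g. Ω).
The given unit 'A/V' reduces to A^2 * s^3 / (kg * m^2). Of the listed options, that is the dimensionality of electric conductance.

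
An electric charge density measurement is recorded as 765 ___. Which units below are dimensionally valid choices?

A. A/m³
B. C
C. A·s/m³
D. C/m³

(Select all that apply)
C, D

electric charge density has SI base units: A * s / m^3

Checking each option against A * s / m^3:
  A. A/m³: ✗ does not match
  B. C: ✗ does not match
  C. A·s/m³: ✓ matches
  D. C/m³: ✓ matches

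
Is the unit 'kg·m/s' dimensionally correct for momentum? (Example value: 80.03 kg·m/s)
Yes

momentum has SI base units: kg * m / s
kg·m/s reduces to the same SI base units, so it is a valid unit for momentum.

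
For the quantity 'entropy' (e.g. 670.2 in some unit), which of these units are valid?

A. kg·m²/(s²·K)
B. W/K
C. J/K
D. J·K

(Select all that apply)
A, C

entropy has SI base units: kg * m^2 / (s^2 * K)

Checking each option against kg * m^2 / (s^2 * K):
  A. kg·m²/(s²·K): ✓ matches
  B. W/K: ✗ does not match
  C. J/K: ✓ matches
  D. J·K: ✗ does not match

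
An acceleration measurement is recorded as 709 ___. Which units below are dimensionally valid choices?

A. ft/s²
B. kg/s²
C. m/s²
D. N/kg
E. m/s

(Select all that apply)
A, C, D

acceleration has SI base units: m / s^2

Checking each option against m / s^2:
  A. ft/s²: ✓ matches
  B. kg/s²: ✗ does not match
  C. m/s²: ✓ matches
  D. N/kg: ✓ matches
  E. m/s: ✗ does not match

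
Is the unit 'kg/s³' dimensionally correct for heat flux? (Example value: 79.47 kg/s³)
Yes

heat flux has SI base units: kg / s^3
kg/s³ reduces to the same SI base units, so it is a valid unit for heat flux.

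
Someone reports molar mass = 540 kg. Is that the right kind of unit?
No

molar mass has SI base units: kg / mol
kg does NOT reduce to kg / mol; a valid unit for molar mass would be e.g. kg/mol.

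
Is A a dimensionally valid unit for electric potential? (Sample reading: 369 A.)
No

electric potential has SI base units: kg * m^2 / (A * s^3)
A does NOT reduce to kg * m^2 / (A * s^3); a valid unit for electric potential would be e.g. V.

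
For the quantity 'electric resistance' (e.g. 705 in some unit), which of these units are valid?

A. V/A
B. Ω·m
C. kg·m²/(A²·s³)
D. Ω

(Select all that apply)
A, C, D

electric resistance has SI base units: kg * m^2 / (A^2 * s^3)

Checking each option against kg * m^2 / (A^2 * s^3):
  A. V/A: ✓ matches
  B. Ω·m: ✗ does not match
  C. kg·m²/(A²·s³): ✓ matches
  D. Ω: ✓ matches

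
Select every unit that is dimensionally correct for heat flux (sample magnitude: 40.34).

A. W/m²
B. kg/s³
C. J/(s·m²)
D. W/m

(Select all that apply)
A, B, C

heat flux has SI base units: kg / s^3

Checking each option against kg / s^3:
  A. W/m²: ✓ matches
  B. kg/s³: ✓ matches
  C. J/(s·m²): ✓ matches
  D. W/m: ✗ does not match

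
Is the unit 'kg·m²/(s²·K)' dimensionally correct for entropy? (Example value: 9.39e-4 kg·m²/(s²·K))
Yes

entropy has SI base units: kg * m^2 / (s^2 * K)
kg·m²/(s²·K) reduces to the same SI base units, so it is a valid unit for entropy.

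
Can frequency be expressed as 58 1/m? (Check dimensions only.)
No

frequency has SI base units: 1 / s
1/m does NOT reduce to 1 / s; a valid unit for frequency would be e.g. Hz.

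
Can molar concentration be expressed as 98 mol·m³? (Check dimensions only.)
No

molar concentration has SI base units: mol / m^3
mol·m³ does NOT reduce to mol / m^3; a valid unit for molar concentration would be e.g. mol/m³.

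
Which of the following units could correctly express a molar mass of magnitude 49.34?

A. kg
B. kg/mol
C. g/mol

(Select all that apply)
B, C

molar mass has SI base units: kg / mol

Checking each option against kg / mol:
  A. kg: ✗ does not match
  B. kg/mol: ✓ matches
  C. g/mol: ✓ matches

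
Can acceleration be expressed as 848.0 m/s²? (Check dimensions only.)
Yes

acceleration has SI base units: m / s^2
m/s² reduces to the same SI base units, so it is a valid unit for acceleration.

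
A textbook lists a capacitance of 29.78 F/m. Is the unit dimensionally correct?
No

capacitance has SI base units: A^2 * s^4 / (kg * m^2)
F/m does NOT reduce to A^2 * s^4 / (kg * m^2); a valid unit for capacitance would be e.g. F.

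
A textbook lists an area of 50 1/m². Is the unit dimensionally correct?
No

area has SI base units: m^2
1/m² does NOT reduce to m^2; a valid unit for area would be e.g. m².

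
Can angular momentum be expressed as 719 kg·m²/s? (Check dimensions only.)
Yes

angular momentum has SI base units: kg * m^2 / s
kg·m²/s reduces to the same SI base units, so it is a valid unit for angular momentum.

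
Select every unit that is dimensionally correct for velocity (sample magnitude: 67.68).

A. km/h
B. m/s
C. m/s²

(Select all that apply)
A, B

velocity has SI base units: m / s

Checking each option against m / s:
  A. km/h: ✓ matches
  B. m/s: ✓ matches
  C. m/s²: ✗ does not match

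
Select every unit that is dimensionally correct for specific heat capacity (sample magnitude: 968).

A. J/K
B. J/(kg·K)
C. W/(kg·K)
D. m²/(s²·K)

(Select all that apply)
B, D

specific heat capacity has SI base units: m^2 / (s^2 * K)

Checking each option against m^2 / (s^2 * K):
  A. J/K: ✗ does not match
  B. J/(kg·K): ✓ matches
  C. W/(kg·K): ✗ does not match
  D. m²/(s²·K): ✓ matches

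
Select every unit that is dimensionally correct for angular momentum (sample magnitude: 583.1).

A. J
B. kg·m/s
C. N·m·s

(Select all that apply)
C

angular momentum has SI base units: kg * m^2 / s

Checking each option against kg * m^2 / s:
  A. J: ✗ does not match
  B. kg·m/s: ✗ does not match
  C. N·m·s: ✓ matches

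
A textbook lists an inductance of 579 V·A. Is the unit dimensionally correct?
No

inductance has SI base units: kg * m^2 / (A^2 * s^2)
V·A does NOT reduce to kg * m^2 / (A^2 * s^2); a valid unit for inductance would be e.g. H.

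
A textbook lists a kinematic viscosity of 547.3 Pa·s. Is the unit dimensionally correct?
No

kinematic viscosity has SI base units: m^2 / s
Pa·s does NOT reduce to m^2 / s; a valid unit for kinematic viscosity would be e.g. m²/s.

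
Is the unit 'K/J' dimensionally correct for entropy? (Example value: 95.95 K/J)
No

entropy has SI base units: kg * m^2 / (s^2 * K)
K/J does NOT reduce to kg * m^2 / (s^2 * K); a valid unit for entropy would be e.g. J/K.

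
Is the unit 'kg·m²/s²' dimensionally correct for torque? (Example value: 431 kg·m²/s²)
Yes

torque has SI base units: kg * m^2 / s^2
kg·m²/s² reduces to the same SI base units, so it is a valid unit for torque.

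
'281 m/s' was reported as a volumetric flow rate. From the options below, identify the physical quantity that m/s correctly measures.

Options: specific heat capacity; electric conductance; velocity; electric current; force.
velocity

volumetric flow rate should have units dimensionally equivalent to m^3 / s (e.g. m³/s).
The given unit 'm/s' reduces to m / s. Of the listed options, that is the dimensionality of velocity.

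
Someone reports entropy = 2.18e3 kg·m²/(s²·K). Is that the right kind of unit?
Yes

entropy has SI base units: kg * m^2 / (s^2 * K)
kg·m²/(s²·K) reduces to the same SI base units, so it is a valid unit for entropy.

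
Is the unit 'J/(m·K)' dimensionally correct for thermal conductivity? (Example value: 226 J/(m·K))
No

thermal conductivity has SI base units: kg * m / (s^3 * K)
J/(m·K) does NOT reduce to kg * m / (s^3 * K); a valid unit for thermal conductivity would be e.g. W/(m·K).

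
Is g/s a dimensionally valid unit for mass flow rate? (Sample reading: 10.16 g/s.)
Yes

mass flow rate has SI base units: kg / s
g/s reduces to the same SI base units, so it is a valid unit for mass flow rate.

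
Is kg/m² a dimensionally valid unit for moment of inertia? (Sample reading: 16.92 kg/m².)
No

moment of inertia has SI base units: kg * m^2
kg/m² does NOT reduce to kg * m^2; a valid unit for moment of inertia would be e.g. kg·m².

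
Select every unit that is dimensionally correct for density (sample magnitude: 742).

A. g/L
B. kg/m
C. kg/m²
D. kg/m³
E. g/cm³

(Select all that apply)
A, D, E

density has SI base units: kg / m^3

Checking each option against kg / m^3:
  A. g/L: ✓ matches
  B. kg/m: ✗ does not match
  C. kg/m²: ✗ does not match
  D. kg/m³: ✓ matches
  E. g/cm³: ✓ matches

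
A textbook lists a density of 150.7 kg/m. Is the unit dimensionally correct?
No

density has SI base units: kg / m^3
kg/m does NOT reduce to kg / m^3; a valid unit for density would be e.g. kg/m³.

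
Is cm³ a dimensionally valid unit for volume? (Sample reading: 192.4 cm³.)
Yes

volume has SI base units: m^3
cm³ reduces to the same SI base units, so it is a valid unit for volume.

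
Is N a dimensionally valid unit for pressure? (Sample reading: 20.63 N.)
No

pressure has SI base units: kg / (m * s^2)
N does NOT reduce to kg / (m * s^2); a valid unit for pressure would be e.g. Pa.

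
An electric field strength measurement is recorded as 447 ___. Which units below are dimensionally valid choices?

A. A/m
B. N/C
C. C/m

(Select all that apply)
B

electric field strength has SI base units: kg * m / (A * s^3)

Checking each option against kg * m / (A * s^3):
  A. A/m: ✗ does not match
  B. N/C: ✓ matches
  C. C/m: ✗ does not match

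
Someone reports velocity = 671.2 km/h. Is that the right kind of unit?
Yes

velocity has SI base units: m / s
km/h reduces to the same SI base units, so it is a valid unit for velocity.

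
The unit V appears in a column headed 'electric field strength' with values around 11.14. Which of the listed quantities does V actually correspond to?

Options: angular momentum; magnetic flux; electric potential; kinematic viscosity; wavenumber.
electric potential

electric field strength should have units dimensionally equivalent to kg * m / (A * s^3) (e.g. V/m).
The given unit 'V' reduces to kg * m^2 / (A * s^3). Of the listed options, that is the dimensionality of electric potential.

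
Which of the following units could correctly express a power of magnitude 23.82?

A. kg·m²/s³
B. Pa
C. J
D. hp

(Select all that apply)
A, D

power has SI base units: kg * m^2 / s^3

Checking each option against kg * m^2 / s^3:
  A. kg·m²/s³: ✓ matches
  B. Pa: ✗ does not match
  C. J: ✗ does not match
  D. hp: ✓ matches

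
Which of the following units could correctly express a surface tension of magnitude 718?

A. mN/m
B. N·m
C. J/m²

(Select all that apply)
A, C

surface tension has SI base units: kg / s^2

Checking each option against kg / s^2:
  A. mN/m: ✓ matches
  B. N·m: ✗ does not match
  C. J/m²: ✓ matches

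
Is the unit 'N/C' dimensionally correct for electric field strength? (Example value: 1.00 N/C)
Yes

electric field strength has SI base units: kg * m / (A * s^3)
N/C reduces to the same SI base units, so it is a valid unit for electric field strength.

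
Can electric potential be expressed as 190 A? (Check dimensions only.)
No

electric potential has SI base units: kg * m^2 / (A * s^3)
A does NOT reduce to kg * m^2 / (A * s^3); a valid unit for electric potential would be e.g. V.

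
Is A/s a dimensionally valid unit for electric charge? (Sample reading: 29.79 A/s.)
No

electric charge has SI base units: A * s
A/s does NOT reduce to A * s; a valid unit for electric charge would be e.g. C.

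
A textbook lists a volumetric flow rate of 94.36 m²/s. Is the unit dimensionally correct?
No

volumetric flow rate has SI base units: m^3 / s
m²/s does NOT reduce to m^3 / s; a valid unit for volumetric flow rate would be e.g. m³/s.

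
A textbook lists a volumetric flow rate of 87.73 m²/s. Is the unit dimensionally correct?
No

volumetric flow rate has SI base units: m^3 / s
m²/s does NOT reduce to m^3 / s; a valid unit for volumetric flow rate would be e.g. m³/s.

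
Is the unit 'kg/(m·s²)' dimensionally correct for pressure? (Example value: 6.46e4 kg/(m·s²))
Yes

pressure has SI base units: kg / (m * s^2)
kg/(m·s²) reduces to the same SI base units, so it is a valid unit for pressure.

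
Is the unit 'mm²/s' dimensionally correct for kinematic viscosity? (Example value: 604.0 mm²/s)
Yes

kinematic viscosity has SI base units: m^2 / s
mm²/s reduces to the same SI base units, so it is a valid unit for kinematic viscosity.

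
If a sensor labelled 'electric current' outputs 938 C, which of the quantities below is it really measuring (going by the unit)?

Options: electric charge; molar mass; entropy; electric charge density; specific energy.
electric charge

electric current should have units dimensionally equivalent to A (e.g. A).
The given unit 'C' reduces to A * s. Of the listed options, that is the dimensionality of electric charge.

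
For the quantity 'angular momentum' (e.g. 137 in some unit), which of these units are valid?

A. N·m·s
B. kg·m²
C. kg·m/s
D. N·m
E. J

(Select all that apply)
A

angular momentum has SI base units: kg * m^2 / s

Checking each option against kg * m^2 / s:
  A. N·m·s: ✓ matches
  B. kg·m²: ✗ does not match
  C. kg·m/s: ✗ does not match
  D. N·m: ✗ does not match
  E. J: ✗ does not match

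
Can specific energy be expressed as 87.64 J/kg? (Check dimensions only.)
Yes

specific energy has SI base units: m^2 / s^2
J/kg reduces to the same SI base units, so it is a valid unit for specific energy.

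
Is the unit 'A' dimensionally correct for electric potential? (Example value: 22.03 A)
No

electric potential has SI base units: kg * m^2 / (A * s^3)
A does NOT reduce to kg * m^2 / (A * s^3); a valid unit for electric potential would be e.g. V.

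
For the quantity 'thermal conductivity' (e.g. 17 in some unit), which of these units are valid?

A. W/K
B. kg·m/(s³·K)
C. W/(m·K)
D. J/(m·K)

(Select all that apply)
B, C

thermal conductivity has SI base units: kg * m / (s^3 * K)

Checking each option against kg * m / (s^3 * K):
  A. W/K: ✗ does not match
  B. kg·m/(s³·K): ✓ matches
  C. W/(m·K): ✓ matches
  D. J/(m·K): ✗ does not match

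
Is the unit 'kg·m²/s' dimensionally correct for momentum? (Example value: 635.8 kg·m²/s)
No

momentum has SI base units: kg * m / s
kg·m²/s does NOT reduce to kg * m / s; a valid unit for momentum would be e.g. kg·m/s.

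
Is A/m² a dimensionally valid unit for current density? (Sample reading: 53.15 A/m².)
Yes

current density has SI base units: A / m^2
A/m² reduces to the same SI base units, so it is a valid unit for current density.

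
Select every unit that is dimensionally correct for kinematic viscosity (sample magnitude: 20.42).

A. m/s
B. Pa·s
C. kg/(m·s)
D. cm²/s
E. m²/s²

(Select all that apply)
D

kinematic viscosity has SI base units: m^2 / s

Checking each option against m^2 / s:
  A. m/s: ✗ does not match
  B. Pa·s: ✗ does not match
  C. kg/(m·s): ✗ does not match
  D. cm²/s: ✓ matches
  E. m²/s²: ✗ does not match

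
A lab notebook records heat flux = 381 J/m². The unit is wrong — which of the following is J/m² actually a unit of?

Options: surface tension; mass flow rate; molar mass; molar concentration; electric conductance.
surface tension

heat flux should have units dimensionally equivalent to kg / s^3 (e.g. W/m²).
The given unit 'J/m²' reduces to kg / s^2. Of the listed options, that is the dimensionality of surface tension.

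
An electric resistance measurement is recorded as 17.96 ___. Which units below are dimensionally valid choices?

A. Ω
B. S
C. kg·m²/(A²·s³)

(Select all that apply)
A, C

electric resistance has SI base units: kg * m^2 / (A^2 * s^3)

Checking each option against kg * m^2 / (A^2 * s^3):
  A. Ω: ✓ matches
  B. S: ✗ does not match
  C. kg·m²/(A²·s³): ✓ matches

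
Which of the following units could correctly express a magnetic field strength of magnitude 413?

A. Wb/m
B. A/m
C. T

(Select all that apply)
B

magnetic field strength has SI base units: A / m

Checking each option against A / m:
  A. Wb/m: ✗ does not match
  B. A/m: ✓ matches
  C. T: ✗ does not match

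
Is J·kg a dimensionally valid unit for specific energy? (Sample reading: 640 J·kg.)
No

specific energy has SI base units: m^2 / s^2
J·kg does NOT reduce to m^2 / s^2; a valid unit for specific energy would be e.g. J/kg.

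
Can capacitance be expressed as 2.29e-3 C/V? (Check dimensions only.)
Yes

capacitance has SI base units: A^2 * s^4 / (kg * m^2)
C/V reduces to the same SI base units, so it is a valid unit for capacitance.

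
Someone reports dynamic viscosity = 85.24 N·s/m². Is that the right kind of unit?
Yes

dynamic viscosity has SI base units: kg / (m * s)
N·s/m² reduces to the same SI base units, so it is a valid unit for dynamic viscosity.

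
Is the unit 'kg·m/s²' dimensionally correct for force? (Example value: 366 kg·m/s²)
Yes

force has SI base units: kg * m / s^2
kg·m/s² reduces to the same SI base units, so it is a valid unit for force.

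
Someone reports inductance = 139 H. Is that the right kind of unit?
Yes

inductance has SI base units: kg * m^2 / (A^2 * s^2)
H reduces to the same SI base units, so it is a valid unit for inductance.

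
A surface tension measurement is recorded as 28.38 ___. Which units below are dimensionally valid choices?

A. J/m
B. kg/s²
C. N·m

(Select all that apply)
B

surface tension has SI base units: kg / s^2

Checking each option against kg / s^2:
  A. J/m: ✗ does not match
  B. kg/s²: ✓ matches
  C. N·m: ✗ does not match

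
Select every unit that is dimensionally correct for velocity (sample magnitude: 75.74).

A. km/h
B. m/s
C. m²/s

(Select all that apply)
A, B

velocity has SI base units: m / s

Checking each option against m / s:
  A. km/h: ✓ matches
  B. m/s: ✓ matches
  C. m²/s: ✗ does not match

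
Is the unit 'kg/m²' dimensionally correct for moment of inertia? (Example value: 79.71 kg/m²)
No

moment of inertia has SI base units: kg * m^2
kg/m² does NOT reduce to kg * m^2; a valid unit for moment of inertia would be e.g. kg·m².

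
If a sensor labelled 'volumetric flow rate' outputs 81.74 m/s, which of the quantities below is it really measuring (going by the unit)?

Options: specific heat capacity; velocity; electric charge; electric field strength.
velocity

volumetric flow rate should have units dimensionally equivalent to m^3 / s (e.g. m³/s).
The given unit 'm/s' reduces to m / s. Of the listed options, that is the dimensionality of velocity.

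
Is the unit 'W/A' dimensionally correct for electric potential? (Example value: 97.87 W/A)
Yes

electric potential has SI base units: kg * m^2 / (A * s^3)
W/A reduces to the same SI base units, so it is a valid unit for electric potential.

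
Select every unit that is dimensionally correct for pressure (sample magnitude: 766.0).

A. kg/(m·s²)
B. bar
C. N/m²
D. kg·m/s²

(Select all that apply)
A, B, C

pressure has SI base units: kg / (m * s^2)

Checking each option against kg / (m * s^2):
  A. kg/(m·s²): ✓ matches
  B. bar: ✓ matches
  C. N/m²: ✓ matches
  D. kg·m/s²: ✗ does not match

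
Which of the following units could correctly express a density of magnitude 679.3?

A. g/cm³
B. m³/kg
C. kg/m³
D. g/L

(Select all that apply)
A, C, D

density has SI base units: kg / m^3

Checking each option against kg / m^3:
  A. g/cm³: ✓ matches
  B. m³/kg: ✗ does not match
  C. kg/m³: ✓ matches
  D. g/L: ✓ matches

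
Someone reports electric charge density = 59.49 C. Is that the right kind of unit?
No

electric charge density has SI base units: A * s / m^3
C does NOT reduce to A * s / m^3; a valid unit for electric charge density would be e.g. C/m³.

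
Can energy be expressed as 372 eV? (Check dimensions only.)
Yes

energy has SI base units: kg * m^2 / s^2
eV reduces to the same SI base units, so it is a valid unit for energy.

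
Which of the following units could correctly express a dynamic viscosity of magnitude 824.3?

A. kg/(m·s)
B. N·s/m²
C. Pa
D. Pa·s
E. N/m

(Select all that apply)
A, B, D

dynamic viscosity has SI base units: kg / (m * s)

Checking each option against kg / (m * s):
  A. kg/(m·s): ✓ matches
  B. N·s/m²: ✓ matches
  C. Pa: ✗ does not match
  D. Pa·s: ✓ matches
  E. N/m: ✗ does not match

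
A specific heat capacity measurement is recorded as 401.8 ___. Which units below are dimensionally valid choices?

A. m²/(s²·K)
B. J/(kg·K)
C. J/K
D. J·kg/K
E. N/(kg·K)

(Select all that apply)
A, B

specific heat capacity has SI base units: m^2 / (s^2 * K)

Checking each option against m^2 / (s^2 * K):
  A. m²/(s²·K): ✓ matches
  B. J/(kg·K): ✓ matches
  C. J/K: ✗ does not match
  D. J·kg/K: ✗ does not match
  E. N/(kg·K): ✗ does not match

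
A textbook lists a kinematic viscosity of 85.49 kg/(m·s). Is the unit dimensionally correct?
No

kinematic viscosity has SI base units: m^2 / s
kg/(m·s) does NOT reduce to m^2 / s; a valid unit for kinematic viscosity would be e.g. m²/s.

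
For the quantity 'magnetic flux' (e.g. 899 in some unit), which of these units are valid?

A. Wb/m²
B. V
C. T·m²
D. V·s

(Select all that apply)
C, D

magnetic flux has SI base units: kg * m^2 / (A * s^2)

Checking each option against kg * m^2 / (A * s^2):
  A. Wb/m²: ✗ does not match
  B. V: ✗ does not match
  C. T·m²: ✓ matches
  D. V·s: ✓ matches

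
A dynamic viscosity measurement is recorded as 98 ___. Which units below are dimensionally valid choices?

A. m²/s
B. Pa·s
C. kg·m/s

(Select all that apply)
B

dynamic viscosity has SI base units: kg / (m * s)

Checking each option against kg / (m * s):
  A. m²/s: ✗ does not match
  B. Pa·s: ✓ matches
  C. kg·m/s: ✗ does not match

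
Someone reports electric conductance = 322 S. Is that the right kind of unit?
Yes

electric conductance has SI base units: A^2 * s^3 / (kg * m^2)
S reduces to the same SI base units, so it is a valid unit for electric conductance.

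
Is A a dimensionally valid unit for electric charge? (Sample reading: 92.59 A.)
No

electric charge has SI base units: A * s
A does NOT reduce to A * s; a valid unit for electric charge would be e.g. C.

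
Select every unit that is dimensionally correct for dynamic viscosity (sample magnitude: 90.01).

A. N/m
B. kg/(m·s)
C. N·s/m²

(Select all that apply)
B, C

dynamic viscosity has SI base units: kg / (m * s)

Checking each option against kg / (m * s):
  A. N/m: ✗ does not match
  B. kg/(m·s): ✓ matches
  C. N·s/m²: ✓ matches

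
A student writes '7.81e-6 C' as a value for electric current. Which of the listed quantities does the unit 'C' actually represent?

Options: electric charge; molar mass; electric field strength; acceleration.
electric charge

electric current should have units dimensionally equivalent to A (e.g. A).
The given unit 'C' reduces to A * s. Of the listed options, that is the dimensionality of electric charge.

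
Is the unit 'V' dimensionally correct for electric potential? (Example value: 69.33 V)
Yes

electric potential has SI base units: kg * m^2 / (A * s^3)
V reduces to the same SI base units, so it is a valid unit for electric potential.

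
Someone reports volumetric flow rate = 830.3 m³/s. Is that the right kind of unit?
Yes

volumetric flow rate has SI base units: m^3 / s
m³/s reduces to the same SI base units, so it is a valid unit for volumetric flow rate.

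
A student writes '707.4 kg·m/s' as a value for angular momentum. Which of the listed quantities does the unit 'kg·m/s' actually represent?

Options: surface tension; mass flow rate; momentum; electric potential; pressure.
momentum

angular momentum should have units dimensionally equivalent to kg * m^2 / s (e.g. kg·m²/s).
The given unit 'kg·m/s' reduces to kg * m / s. Of the listed options, that is the dimensionality of momentum.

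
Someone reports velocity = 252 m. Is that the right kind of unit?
No

velocity has SI base units: m / s
m does NOT reduce to m / s; a valid unit for velocity would be e.g. m/s.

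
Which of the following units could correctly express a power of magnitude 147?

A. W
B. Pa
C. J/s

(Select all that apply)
A, C

power has SI base units: kg * m^2 / s^3

Checking each option against kg * m^2 / s^3:
  A. W: ✓ matches
  B. Pa: ✗ does not match
  C. J/s: ✓ matches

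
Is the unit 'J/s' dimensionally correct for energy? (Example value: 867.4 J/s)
No

energy has SI base units: kg * m^2 / s^2
J/s does NOT reduce to kg * m^2 / s^2; a valid unit for energy would be e.g. J.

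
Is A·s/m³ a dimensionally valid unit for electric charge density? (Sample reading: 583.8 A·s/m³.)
Yes

electric charge density has SI base units: A * s / m^3
A·s/m³ reduces to the same SI base units, so it is a valid unit for electric charge density.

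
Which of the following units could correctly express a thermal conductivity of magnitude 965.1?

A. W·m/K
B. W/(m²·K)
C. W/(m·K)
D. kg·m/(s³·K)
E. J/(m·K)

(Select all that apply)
C, D

thermal conductivity has SI base units: kg * m / (s^3 * K)

Checking each option against kg * m / (s^3 * K):
  A. W·m/K: ✗ does not match
  B. W/(m²·K): ✗ does not match
  C. W/(m·K): ✓ matches
  D. kg·m/(s³·K): ✓ matches
  E. J/(m·K): ✗ does not match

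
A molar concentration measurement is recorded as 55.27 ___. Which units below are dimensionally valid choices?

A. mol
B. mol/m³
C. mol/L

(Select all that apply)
B, C

molar concentration has SI base units: mol / m^3

Checking each option against mol / m^3:
  A. mol: ✗ does not match
  B. mol/m³: ✓ matches
  C. mol/L: ✓ matches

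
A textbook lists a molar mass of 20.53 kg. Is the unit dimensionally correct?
No

molar mass has SI base units: kg / mol
kg does NOT reduce to kg / mol; a valid unit for molar mass would be e.g. kg/mol.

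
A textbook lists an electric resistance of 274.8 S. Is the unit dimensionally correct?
No

electric resistance has SI base units: kg * m^2 / (A^2 * s^3)
S does NOT reduce to kg * m^2 / (A^2 * s^3); a valid unit for electric resistance would be e.g. Ω.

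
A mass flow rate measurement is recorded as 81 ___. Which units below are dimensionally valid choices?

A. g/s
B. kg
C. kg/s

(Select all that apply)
A, C

mass flow rate has SI base units: kg / s

Checking each option against kg / s:
  A. g/s: ✓ matches
  B. kg: ✗ does not match
  C. kg/s: ✓ matches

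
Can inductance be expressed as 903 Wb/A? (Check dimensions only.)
Yes

inductance has SI base units: kg * m^2 / (A^2 * s^2)
Wb/A reduces to the same SI base units, so it is a valid unit for inductance.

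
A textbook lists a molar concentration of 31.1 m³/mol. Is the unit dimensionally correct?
No

molar concentration has SI base units: mol / m^3
m³/mol does NOT reduce to mol / m^3; a valid unit for molar concentration would be e.g. mol/m³.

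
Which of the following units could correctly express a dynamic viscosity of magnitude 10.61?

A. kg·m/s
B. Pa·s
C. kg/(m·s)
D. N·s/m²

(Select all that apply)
B, C, D

dynamic viscosity has SI base units: kg / (m * s)

Checking each option against kg / (m * s):
  A. kg·m/s: ✗ does not match
  B. Pa·s: ✓ matches
  C. kg/(m·s): ✓ matches
  D. N·s/m²: ✓ matches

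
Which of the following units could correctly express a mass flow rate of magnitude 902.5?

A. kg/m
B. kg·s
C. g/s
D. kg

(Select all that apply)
C

mass flow rate has SI base units: kg / s

Checking each option against kg / s:
  A. kg/m: ✗ does not match
  B. kg·s: ✗ does not match
  C. g/s: ✓ matches
  D. kg: ✗ does not match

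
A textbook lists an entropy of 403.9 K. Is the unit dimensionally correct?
No

entropy has SI base units: kg * m^2 / (s^2 * K)
K does NOT reduce to kg * m^2 / (s^2 * K); a valid unit for entropy would be e.g. J/K.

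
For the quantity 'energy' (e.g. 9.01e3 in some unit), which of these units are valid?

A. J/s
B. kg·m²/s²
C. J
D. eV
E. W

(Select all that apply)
B, C, D

energy has SI base units: kg * m^2 / s^2

Checking each option against kg * m^2 / s^2:
  A. J/s: ✗ does not match
  B. kg·m²/s²: ✓ matches
  C. J: ✓ matches
  D. eV: ✓ matches
  E. W: ✗ does not match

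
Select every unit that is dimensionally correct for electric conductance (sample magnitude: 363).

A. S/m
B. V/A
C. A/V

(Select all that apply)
C

electric conductance has SI base units: A^2 * s^3 / (kg * m^2)

Checking each option against A^2 * s^3 / (kg * m^2):
  A. S/m: ✗ does not match
  B. V/A: ✗ does not match
  C. A/V: ✓ matches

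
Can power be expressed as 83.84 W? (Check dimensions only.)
Yes

power has SI base units: kg * m^2 / s^3
W reduces to the same SI base units, so it is a valid unit for power.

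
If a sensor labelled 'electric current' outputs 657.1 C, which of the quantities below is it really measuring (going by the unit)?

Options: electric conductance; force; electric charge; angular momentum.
electric charge

electric current should have units dimensionally equivalent to A (e.g. A).
The given unit 'C' reduces to A * s. Of the listed options, that is the dimensionality of electric charge.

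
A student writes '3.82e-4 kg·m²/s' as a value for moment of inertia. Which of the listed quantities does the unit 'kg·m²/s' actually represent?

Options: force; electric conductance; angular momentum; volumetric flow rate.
angular momentum

moment of inertia should have units dimensionally equivalent to kg * m^2 (e.g. kg·m²).
The given unit 'kg·m²/s' reduces to kg * m^2 / s. Of the listed options, that is the dimensionality of angular momentum.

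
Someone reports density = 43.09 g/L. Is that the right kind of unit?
Yes

density has SI base units: kg / m^3
g/L reduces to the same SI base units, so it is a valid unit for density.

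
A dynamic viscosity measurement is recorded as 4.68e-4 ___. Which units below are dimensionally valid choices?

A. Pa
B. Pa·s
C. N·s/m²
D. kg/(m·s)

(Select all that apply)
B, C, D

dynamic viscosity has SI base units: kg / (m * s)

Checking each option against kg / (m * s):
  A. Pa: ✗ does not match
  B. Pa·s: ✓ matches
  C. N·s/m²: ✓ matches
  D. kg/(m·s): ✓ matches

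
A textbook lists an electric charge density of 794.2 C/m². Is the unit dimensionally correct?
No

electric charge density has SI base units: A * s / m^3
C/m² does NOT reduce to A * s / m^3; a valid unit for electric charge density would be e.g. C/m³.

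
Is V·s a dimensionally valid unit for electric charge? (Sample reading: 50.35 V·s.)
No

electric charge has SI base units: A * s
V·s does NOT reduce to A * s; a valid unit for electric charge would be e.g. C.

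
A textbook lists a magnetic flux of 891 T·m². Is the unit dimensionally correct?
Yes

magnetic flux has SI base units: kg * m^2 / (A * s^2)
T·m² reduces to the same SI base units, so it is a valid unit for magnetic flux.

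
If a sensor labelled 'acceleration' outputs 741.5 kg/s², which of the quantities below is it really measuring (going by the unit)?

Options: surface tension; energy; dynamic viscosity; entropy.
surface tension

acceleration should have units dimensionally equivalent to m / s^2 (e.g. m/s²).
The given unit 'kg/s²' reduces to kg / s^2. Of the listed options, that is the dimensionality of surface tension.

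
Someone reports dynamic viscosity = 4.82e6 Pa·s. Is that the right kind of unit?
Yes

dynamic viscosity has SI base units: kg / (m * s)
Pa·s reduces to the same SI base units, so it is a valid unit for dynamic viscosity.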